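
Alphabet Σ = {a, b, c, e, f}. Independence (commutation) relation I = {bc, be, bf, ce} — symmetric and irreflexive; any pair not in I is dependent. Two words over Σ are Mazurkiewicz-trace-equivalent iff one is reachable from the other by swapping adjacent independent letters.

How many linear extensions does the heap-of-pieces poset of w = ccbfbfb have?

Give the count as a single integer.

35

drop 0:c onto floor
drop 1:c onto {0:c}
drop 2:b onto floor
drop 3:f onto {1:c}
drop 4:b onto {2:b}
drop 5:f onto {3:f}
drop 6:b onto {4:b}
ground layer = {0:c, 2:b}
drop-orders for the pieces not yet dropped (sum over which currently-grounded one goes next):
  1 to go: {5} 1  {6} 1
  2 to go: {3,5} 1  {4,6} 1  {5,6} 2
  3 to go: {1,3,5} 1  {2,4,6} 1  {3,5,6} 3  {4,5,6} 3
  4 to go: {0,1,3,5} 1  {1,3,5,6} 4  {2,4,5,6} 4  {3,4,5,6} 6
  5 to go: {0,1,3,5,6} 5  {1,3,4,5,6} 10  {2,3,4,5,6} 10
  if 0:c drops first: 20 orders
  if 2:b drops first: 15 orders
heap linearizations: 35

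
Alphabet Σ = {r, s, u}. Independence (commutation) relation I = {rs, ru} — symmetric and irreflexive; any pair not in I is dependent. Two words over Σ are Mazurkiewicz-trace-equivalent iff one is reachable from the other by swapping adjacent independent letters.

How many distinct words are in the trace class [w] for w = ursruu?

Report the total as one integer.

15

#0=u has no predecessor
#1=r has no predecessor
#2=s depends on [0:u]
#3=r depends on [1:r]
#4=u depends on [2:s]
#5=u depends on [4:u]
sources: [0:u, 1:r]
N(rest) = Σ N(rest − s) over sources s of rest; N(one piece) = 1:
  size 1 → [3]=1  [5]=1
  size 2 → [1,3]=1  [3,5]=2  [4,5]=1
  size 3 → [1,3,5]=3  [2,4,5]=1  [3,4,5]=3
  size 4 → [0,2,4,5]=1  [1,3,4,5]=6  [2,3,4,5]=4
  first=0(u) contributes 10
  first=1(r) contributes 5
|[w]| = 15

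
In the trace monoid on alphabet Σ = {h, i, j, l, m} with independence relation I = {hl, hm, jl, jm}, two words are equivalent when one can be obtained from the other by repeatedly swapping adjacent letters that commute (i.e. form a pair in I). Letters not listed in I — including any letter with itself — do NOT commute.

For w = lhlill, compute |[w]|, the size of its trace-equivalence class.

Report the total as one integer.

3

piece 0:l — minimal
piece 1:h — minimal
piece 2:l rests on {0:l}
piece 3:i rests on {1:h, 2:l}
piece 4:l rests on {3:i}
piece 5:l rests on {4:l}
minimal pieces: {0:l, 1:h}
ways to finish when only these pieces remain (= sum over removing one remaining piece with nothing left below it):
  1 left: {5}→1
  2 left: {4,5}→1
  3 left: {3,4,5}→1
  4 left: {1,3,4,5}→1  {2,3,4,5}→1
  placing 0:l first → 2 extensions
  placing 1:h first → 1 extensions
total linear extensions = 3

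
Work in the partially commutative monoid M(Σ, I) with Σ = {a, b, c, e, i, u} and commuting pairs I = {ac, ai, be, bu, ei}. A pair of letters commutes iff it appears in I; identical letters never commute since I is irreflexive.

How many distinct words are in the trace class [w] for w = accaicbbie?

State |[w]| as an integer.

60

drop 0:a onto floor
drop 1:c onto floor
drop 2:c onto {1:c}
drop 3:a onto {0:a}
drop 4:i onto {2:c}
drop 5:c onto {4:i}
drop 6:b onto {3:a, 5:c}
drop 7:b onto {6:b}
drop 8:i onto {7:b}
drop 9:e onto {3:a, 5:c}
ground layer = {0:a, 1:c}
drop-orders for the pieces not yet dropped (sum over which currently-grounded one goes next):
  1 to go: {8} 1  {9} 1
  2 to go: {7,8} 1  {8,9} 2
  3 to go: {6,7,8} 1  {7,8,9} 3
  4 to go: {6,7,8,9} 4
  5 to go: {3,6,7,8,9} 4  {5,6,7,8,9} 4
  6 to go: {0,3,6,7,8,9} 4  {3,5,6,7,8,9} 8  {4,5,6,7,8,9} 4
  7 to go: {0,3,5,6,7,8,9} 12  {2,4,5,6,7,8,9} 4  {3,4,5,6,7,8,9} 12
  8 to go: {0,3,4,5,6,7,8,9} 24  {1,2,4,5,6,7,8,9} 4  {2,3,4,5,6,7,8,9} 16
  if 0:a drops first: 20 orders
  if 1:c drops first: 40 orders
heap linearizations: 60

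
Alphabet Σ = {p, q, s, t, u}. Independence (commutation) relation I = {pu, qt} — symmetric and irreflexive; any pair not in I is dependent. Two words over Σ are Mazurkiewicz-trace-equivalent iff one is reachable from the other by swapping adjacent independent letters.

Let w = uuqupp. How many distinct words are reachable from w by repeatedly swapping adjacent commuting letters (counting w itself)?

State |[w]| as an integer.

3

#0=u has no predecessor
#1=u depends on [0:u]
#2=q depends on [1:u]
#3=u depends on [2:q]
#4=p depends on [2:q]
#5=p depends on [4:p]
sources: [0:u]
N(rest) = Σ N(rest − s) over sources s of rest; N(one piece) = 1:
  size 1 → [3]=1  [5]=1
  size 2 → [3,5]=2  [4,5]=1
  size 3 → [3,4,5]=3
  size 4 → [2,3,4,5]=3
  first=0(u) contributes 3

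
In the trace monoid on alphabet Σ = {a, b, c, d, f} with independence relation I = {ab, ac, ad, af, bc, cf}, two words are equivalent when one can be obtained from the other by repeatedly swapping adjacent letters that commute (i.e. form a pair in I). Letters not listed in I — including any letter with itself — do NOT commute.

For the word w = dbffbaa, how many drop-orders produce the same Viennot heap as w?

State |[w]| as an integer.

21

piece 0:d — minimal
piece 1:b rests on {0:d}
piece 2:f rests on {1:b}
piece 3:f rests on {2:f}
piece 4:b rests on {3:f}
piece 5:a — minimal
piece 6:a rests on {5:a}
minimal pieces: {0:d, 5:a}
ways to finish when only these pieces remain (= sum over removing one remaining piece with nothing left below it):
  1 left: {4}→1  {6}→1
  2 left: {3,4}→1  {4,6}→2  {5,6}→1
  3 left: {2,3,4}→1  {3,4,6}→3  {4,5,6}→3
  4 left: {1,2,3,4}→1  {2,3,4,6}→4  {3,4,5,6}→6
  5 left: {0,1,2,3,4}→1  {1,2,3,4,6}→5  {2,3,4,5,6}→10
  placing 0:d first → 15 extensions
  placing 5:a first → 6 extensions
total linear extensions = 21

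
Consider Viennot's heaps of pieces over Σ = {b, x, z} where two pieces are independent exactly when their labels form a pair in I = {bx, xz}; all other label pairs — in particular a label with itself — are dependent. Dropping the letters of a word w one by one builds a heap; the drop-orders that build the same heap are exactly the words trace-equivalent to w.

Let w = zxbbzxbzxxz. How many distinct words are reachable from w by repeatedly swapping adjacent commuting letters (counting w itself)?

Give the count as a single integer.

drop 0:z onto floor
drop 1:x onto floor
drop 2:b onto {0:z}
drop 3:b onto {2:b}
drop 4:z onto {3:b}
drop 5:x onto {1:x}
drop 6:b onto {4:z}
drop 7:z onto {6:b}
drop 8:x onto {5:x}
drop 9:x onto {8:x}
drop 10:z onto {7:z}
ground layer = {0:z, 1:x}
drop-orders for the pieces not yet dropped (sum over which currently-grounded one goes next):
  1 to go: {9} 1  {10} 1
  2 to go: {7,10} 1  {8,9} 1  {9,10} 2
  3 to go: {5,8,9} 1  {6,7,10} 1  {7,9,10} 3  {8,9,10} 3
  4 to go: {1,5,8,9} 1  {4,6,7,10} 1  {5,8,9,10} 4  {6,7,9,10} 4  {7,8,9,10} 6
  5 to go: {1,5,8,9,10} 5  {3,4,6,7,10} 1  {4,6,7,9,10} 5  {5,7,8,9,10} 10  {6,7,8,9,10} 10
  6 to go: {1,5,7,8,9,10} 15  {2,3,4,6,7,10} 1  {3,4,6,7,9,10} 6  {4,6,7,8,9,10} 15  {5,6,7,8,9,10} 20
  7 to go: {0,2,3,4,6,7,10} 1  {1,5,6,7,8,9,10} 35  {2,3,4,6,7,9,10} 7  {3,4,6,7,8,9,10} 21  {4,5,6,7,8,9,10} 35
  8 to go: {0,2,3,4,6,7,9,10} 8  {1,4,5,6,7,8,9,10} 70  {2,3,4,6,7,8,9,10} 28  {3,4,5,6,7,8,9,10} 56
  9 to go: {0,2,3,4,6,7,8,9,10} 36  {1,3,4,5,6,7,8,9,10} 126  {2,3,4,5,6,7,8,9,10} 84
  if 0:z drops first: 210 orders
  if 1:x drops first: 120 orders
heap linearizations: 330

330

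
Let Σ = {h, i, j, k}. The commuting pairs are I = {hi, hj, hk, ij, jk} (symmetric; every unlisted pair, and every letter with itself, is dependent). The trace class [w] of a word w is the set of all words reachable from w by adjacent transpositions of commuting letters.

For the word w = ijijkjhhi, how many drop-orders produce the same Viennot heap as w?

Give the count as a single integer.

1260

drop 0:i onto floor
drop 1:j onto floor
drop 2:i onto {0:i}
drop 3:j onto {1:j}
drop 4:k onto {2:i}
drop 5:j onto {3:j}
drop 6:h onto floor
drop 7:h onto {6:h}
drop 8:i onto {4:k}
ground layer = {0:i, 1:j, 6:h}
drop-orders for the pieces not yet dropped (sum over which currently-grounded one goes next):
  1 to go: {5} 1  {7} 1  {8} 1
  2 to go: {3,5} 1  {4,8} 1  {5,7} 2  {5,8} 2  {6,7} 1  {7,8} 2
  3 to go: {1,3,5} 1  {2,4,8} 1  {3,5,7} 3  {3,5,8} 3  {4,5,8} 3  {4,7,8} 3  {5,6,7} 3  {5,7,8} 6  {6,7,8} 3
  4 to go: {0,2,4,8} 1  {1,3,5,7} 4  {1,3,5,8} 4  {2,4,5,8} 4  {2,4,7,8} 4  {3,4,5,8} 6  {3,5,6,7} 6  {3,5,7,8} 12  {4,5,7,8} 12  {4,6,7,8} 6  {5,6,7,8} 12
  5 to go: {0,2,4,5,8} 5  {0,2,4,7,8} 5  {1,3,4,5,8} 10  {1,3,5,6,7} 10  {1,3,5,7,8} 20  {2,3,4,5,8} 10  {2,4,5,7,8} 20  {2,4,6,7,8} 10  {3,4,5,7,8} 30  {3,5,6,7,8} 30  {4,5,6,7,8} 30
  6 to go: {0,2,3,4,5,8} 15  {0,2,4,5,7,8} 30  {0,2,4,6,7,8} 15  {1,2,3,4,5,8} 20  {1,3,4,5,7,8} 60  {1,3,5,6,7,8} 60  {2,3,4,5,7,8} 60  {2,4,5,6,7,8} 60  {3,4,5,6,7,8} 90
  7 to go: {0,1,2,3,4,5,8} 35  {0,2,3,4,5,7,8} 105  {0,2,4,5,6,7,8} 105  {1,2,3,4,5,7,8} 140  {1,3,4,5,6,7,8} 210  {2,3,4,5,6,7,8} 210
  if 0:i drops first: 560 orders
  if 1:j drops first: 420 orders
  if 6:h drops first: 280 orders
heap linearizations: 1260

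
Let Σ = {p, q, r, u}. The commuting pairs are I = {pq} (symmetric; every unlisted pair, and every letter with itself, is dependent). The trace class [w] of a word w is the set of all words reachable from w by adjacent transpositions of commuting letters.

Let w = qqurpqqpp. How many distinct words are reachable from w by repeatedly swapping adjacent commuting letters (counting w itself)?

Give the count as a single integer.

10

drop 0:q onto floor
drop 1:q onto {0:q}
drop 2:u onto {1:q}
drop 3:r onto {2:u}
drop 4:p onto {3:r}
drop 5:q onto {3:r}
drop 6:q onto {5:q}
drop 7:p onto {4:p}
drop 8:p onto {7:p}
ground layer = {0:q}
drop-orders for the pieces not yet dropped (sum over which currently-grounded one goes next):
  1 to go: {6} 1  {8} 1
  2 to go: {5,6} 1  {6,8} 2  {7,8} 1
  3 to go: {4,7,8} 1  {5,6,8} 3  {6,7,8} 3
  4 to go: {4,6,7,8} 4  {5,6,7,8} 6
  5 to go: {4,5,6,7,8} 10
  6 to go: {3,4,5,6,7,8} 10
  7 to go: {2,3,4,5,6,7,8} 10
  if 0:q drops first: 10 orders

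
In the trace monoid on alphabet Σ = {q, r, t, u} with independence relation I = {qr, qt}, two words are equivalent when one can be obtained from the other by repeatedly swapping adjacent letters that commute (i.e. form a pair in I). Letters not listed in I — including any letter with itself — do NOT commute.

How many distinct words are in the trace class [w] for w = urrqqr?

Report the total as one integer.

10

piece 0:u — minimal
piece 1:r rests on {0:u}
piece 2:r rests on {1:r}
piece 3:q rests on {0:u}
piece 4:q rests on {3:q}
piece 5:r rests on {2:r}
minimal pieces: {0:u}
ways to finish when only these pieces remain (= sum over removing one remaining piece with nothing left below it):
  1 left: {4}→1  {5}→1
  2 left: {2,5}→1  {3,4}→1  {4,5}→2
  3 left: {1,2,5}→1  {2,4,5}→3  {3,4,5}→3
  4 left: {1,2,4,5}→4  {2,3,4,5}→6
  placing 0:u first → 10 extensions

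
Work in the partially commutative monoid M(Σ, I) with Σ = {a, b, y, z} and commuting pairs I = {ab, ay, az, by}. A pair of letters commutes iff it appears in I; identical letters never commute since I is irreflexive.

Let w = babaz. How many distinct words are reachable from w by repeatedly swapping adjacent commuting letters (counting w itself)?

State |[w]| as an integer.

drop 0:b onto floor
drop 1:a onto floor
drop 2:b onto {0:b}
drop 3:a onto {1:a}
drop 4:z onto {2:b}
ground layer = {0:b, 1:a}
drop-orders for the pieces not yet dropped (sum over which currently-grounded one goes next):
  1 to go: {3} 1  {4} 1
  2 to go: {1,3} 1  {2,4} 1  {3,4} 2
  3 to go: {0,2,4} 1  {1,3,4} 3  {2,3,4} 3
  if 0:b drops first: 6 orders
  if 1:a drops first: 4 orders
heap linearizations: 10

10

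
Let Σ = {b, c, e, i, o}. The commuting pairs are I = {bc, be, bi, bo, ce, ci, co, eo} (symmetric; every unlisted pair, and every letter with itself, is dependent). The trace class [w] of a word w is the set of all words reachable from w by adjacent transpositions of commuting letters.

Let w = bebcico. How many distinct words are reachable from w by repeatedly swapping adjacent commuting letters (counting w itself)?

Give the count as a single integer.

210

#0=b has no predecessor
#1=e has no predecessor
#2=b depends on [0:b]
#3=c has no predecessor
#4=i depends on [1:e]
#5=c depends on [3:c]
#6=o depends on [4:i]
sources: [0:b, 1:e, 3:c]
N(rest) = Σ N(rest − s) over sources s of rest; N(one piece) = 1:
  size 1 → [2]=1  [5]=1  [6]=1
  size 2 → [0,2]=1  [2,5]=2  [2,6]=2  [3,5]=1  [4,6]=1  [5,6]=2
  size 3 → [0,2,5]=3  [0,2,6]=3  [1,4,6]=1  [2,3,5]=3  [2,4,6]=3  [2,5,6]=6  [3,5,6]=3  [4,5,6]=3
  size 4 → [0,2,3,5]=6  [0,2,4,6]=6  [0,2,5,6]=12  [1,2,4,6]=4  [1,4,5,6]=4  [2,3,5,6]=12  [2,4,5,6]=12  [3,4,5,6]=6
  size 5 → [0,1,2,4,6]=10  [0,2,3,5,6]=30  [0,2,4,5,6]=30  [1,2,4,5,6]=20  [1,3,4,5,6]=10  [2,3,4,5,6]=30
  first=0(b) contributes 60
  first=1(e) contributes 90
  first=3(c) contributes 60
|[w]| = 210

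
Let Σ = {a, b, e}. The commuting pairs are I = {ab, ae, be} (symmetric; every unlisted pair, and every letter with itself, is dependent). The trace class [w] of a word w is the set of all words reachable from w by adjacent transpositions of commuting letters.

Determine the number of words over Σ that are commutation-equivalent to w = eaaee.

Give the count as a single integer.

#0=e has no predecessor
#1=a has no predecessor
#2=a depends on [1:a]
#3=e depends on [0:e]
#4=e depends on [3:e]
sources: [0:e, 1:a]
N(rest) = Σ N(rest − s) over sources s of rest; N(one piece) = 1:
  size 1 → [2]=1  [4]=1
  size 2 → [1,2]=1  [2,4]=2  [3,4]=1
  size 3 → [0,3,4]=1  [1,2,4]=3  [2,3,4]=3
  first=0(e) contributes 6
  first=1(a) contributes 4
|[w]| = 10

10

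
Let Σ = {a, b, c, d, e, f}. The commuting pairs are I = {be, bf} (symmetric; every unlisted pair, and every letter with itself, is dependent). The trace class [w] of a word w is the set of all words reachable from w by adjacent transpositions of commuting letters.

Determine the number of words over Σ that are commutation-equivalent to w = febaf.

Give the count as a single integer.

3

#0=f has no predecessor
#1=e depends on [0:f]
#2=b has no predecessor
#3=a depends on [1:e, 2:b]
#4=f depends on [3:a]
sources: [0:f, 2:b]
N(rest) = Σ N(rest − s) over sources s of rest; N(one piece) = 1:
  size 1 → [4]=1
  size 2 → [3,4]=1
  size 3 → [1,3,4]=1  [2,3,4]=1
  first=0(f) contributes 2
  first=2(b) contributes 1
|[w]| = 3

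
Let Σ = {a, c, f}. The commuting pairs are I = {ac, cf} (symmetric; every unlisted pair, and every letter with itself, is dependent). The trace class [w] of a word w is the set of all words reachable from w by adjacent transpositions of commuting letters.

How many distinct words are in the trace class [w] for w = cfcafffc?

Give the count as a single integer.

56

0(c) covers ∅
1(f) covers ∅
2(c) covers 0:c
3(a) covers 1:f
4(f) covers 3:a
5(f) covers 4:f
6(f) covers 5:f
7(c) covers 2:c
floor of heap: 0:c, 1:f
completions by unplaced set U, small U first (add the entries for U minus each lowest piece of U):
  |U|=1: {6}:1  {7}:1
  |U|=2: {2,7}:1  {5,6}:1  {6,7}:2
  |U|=3: {0,2,7}:1  {2,6,7}:3  {4,5,6}:1  {5,6,7}:3
  |U|=4: {0,2,6,7}:4  {2,5,6,7}:6  {3,4,5,6}:1  {4,5,6,7}:4
  |U|=5: {0,2,5,6,7}:10  {1,3,4,5,6}:1  {2,4,5,6,7}:10  {3,4,5,6,7}:5
  |U|=6: {0,2,4,5,6,7}:20  {1,3,4,5,6,7}:6  {2,3,4,5,6,7}:15
  start at 0(c): 21
  start at 1(f): 35
sum over floor = 56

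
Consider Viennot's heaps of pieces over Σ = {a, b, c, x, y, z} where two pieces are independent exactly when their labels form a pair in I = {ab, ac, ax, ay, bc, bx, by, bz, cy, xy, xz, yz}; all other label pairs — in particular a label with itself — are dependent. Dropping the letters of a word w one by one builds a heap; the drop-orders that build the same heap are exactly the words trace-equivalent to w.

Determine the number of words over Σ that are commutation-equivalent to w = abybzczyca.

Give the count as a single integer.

#0=a has no predecessor
#1=b has no predecessor
#2=y has no predecessor
#3=b depends on [1:b]
#4=z depends on [0:a]
#5=c depends on [4:z]
#6=z depends on [5:c]
#7=y depends on [2:y]
#8=c depends on [6:z]
#9=a depends on [6:z]
sources: [0:a, 1:b, 2:y]
N(rest) = Σ N(rest − s) over sources s of rest; N(one piece) = 1:
  size 1 → [3]=1  [7]=1  [8]=1  [9]=1
  size 2 → [1,3]=1  [2,7]=1  [3,7]=2  [3,8]=2  [3,9]=2  [7,8]=2  [7,9]=2  [8,9]=2
  size 3 → [1,3,7]=3  [1,3,8]=3  [1,3,9]=3  [2,3,7]=3  [2,7,8]=3  [2,7,9]=3  [3,7,8]=6  [3,7,9]=6  [3,8,9]=6  [6,8,9]=2  [7,8,9]=6
  size 4 → [1,2,3,7]=6  [1,3,7,8]=12  [1,3,7,9]=12  [1,3,8,9]=12  [2,3,7,8]=12  [2,3,7,9]=12  [2,7,8,9]=12  [3,6,8,9]=8  [3,7,8,9]=24  [5,6,8,9]=2  [6,7,8,9]=8
  size 5 → [1,2,3,7,8]=30  [1,2,3,7,9]=30  [1,3,6,8,9]=20  [1,3,7,8,9]=60  [2,3,7,8,9]=60  [2,6,7,8,9]=20  [3,5,6,8,9]=10  [3,6,7,8,9]=40  [4,5,6,8,9]=2  [5,6,7,8,9]=10
  size 6 → [0,4,5,6,8,9]=2  [1,2,3,7,8,9]=180  [1,3,5,6,8,9]=30  [1,3,6,7,8,9]=120  [2,3,6,7,8,9]=120  [2,5,6,7,8,9]=30  [3,4,5,6,8,9]=12  [3,5,6,7,8,9]=60  [4,5,6,7,8,9]=12
  size 7 → [0,3,4,5,6,8,9]=14  [0,4,5,6,7,8,9]=14  [1,2,3,6,7,8,9]=420  [1,3,4,5,6,8,9]=42  [1,3,5,6,7,8,9]=210  [2,3,5,6,7,8,9]=210  [2,4,5,6,7,8,9]=42  [3,4,5,6,7,8,9]=84
  size 8 → [0,1,3,4,5,6,8,9]=56  [0,2,4,5,6,7,8,9]=56  [0,3,4,5,6,7,8,9]=112  [1,2,3,5,6,7,8,9]=840  [1,3,4,5,6,7,8,9]=336  [2,3,4,5,6,7,8,9]=336
  first=0(a) contributes 1512
  first=1(b) contributes 504
  first=2(y) contributes 504
|[w]| = 2520

2520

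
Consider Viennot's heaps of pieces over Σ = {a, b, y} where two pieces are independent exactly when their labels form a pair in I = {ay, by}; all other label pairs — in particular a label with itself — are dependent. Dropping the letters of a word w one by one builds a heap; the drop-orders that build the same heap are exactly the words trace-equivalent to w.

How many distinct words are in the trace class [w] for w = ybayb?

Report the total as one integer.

0(y) covers ∅
1(b) covers ∅
2(a) covers 1:b
3(y) covers 0:y
4(b) covers 2:a
floor of heap: 0:y, 1:b
completions by unplaced set U, small U first (add the entries for U minus each lowest piece of U):
  |U|=1: {3}:1  {4}:1
  |U|=2: {0,3}:1  {2,4}:1  {3,4}:2
  |U|=3: {0,3,4}:3  {1,2,4}:1  {2,3,4}:3
  start at 0(y): 4
  start at 1(b): 6
sum over floor = 10

10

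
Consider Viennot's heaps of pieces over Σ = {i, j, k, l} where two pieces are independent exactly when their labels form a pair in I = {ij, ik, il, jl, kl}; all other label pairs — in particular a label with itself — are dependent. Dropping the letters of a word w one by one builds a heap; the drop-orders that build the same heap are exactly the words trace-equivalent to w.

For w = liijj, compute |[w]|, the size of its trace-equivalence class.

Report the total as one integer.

#0=l has no predecessor
#1=i has no predecessor
#2=i depends on [1:i]
#3=j has no predecessor
#4=j depends on [3:j]
sources: [0:l, 1:i, 3:j]
N(rest) = Σ N(rest − s) over sources s of rest; N(one piece) = 1:
  size 1 → [0]=1  [2]=1  [4]=1
  size 2 → [0,2]=2  [0,4]=2  [1,2]=1  [2,4]=2  [3,4]=1
  size 3 → [0,1,2]=3  [0,2,4]=6  [0,3,4]=3  [1,2,4]=3  [2,3,4]=3
  first=0(l) contributes 6
  first=1(i) contributes 12
  first=3(j) contributes 12
|[w]| = 30

30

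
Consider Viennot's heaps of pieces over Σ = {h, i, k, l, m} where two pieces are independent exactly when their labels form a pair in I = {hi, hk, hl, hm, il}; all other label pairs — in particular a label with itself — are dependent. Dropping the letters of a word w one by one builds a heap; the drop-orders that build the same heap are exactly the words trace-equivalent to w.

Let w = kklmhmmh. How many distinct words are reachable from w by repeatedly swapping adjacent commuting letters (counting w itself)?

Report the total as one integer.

drop 0:k onto floor
drop 1:k onto {0:k}
drop 2:l onto {1:k}
drop 3:m onto {2:l}
drop 4:h onto floor
drop 5:m onto {3:m}
drop 6:m onto {5:m}
drop 7:h onto {4:h}
ground layer = {0:k, 4:h}
drop-orders for the pieces not yet dropped (sum over which currently-grounded one goes next):
  1 to go: {6} 1  {7} 1
  2 to go: {4,7} 1  {5,6} 1  {6,7} 2
  3 to go: {3,5,6} 1  {4,6,7} 3  {5,6,7} 3
  4 to go: {2,3,5,6} 1  {3,5,6,7} 4  {4,5,6,7} 6
  5 to go: {1,2,3,5,6} 1  {2,3,5,6,7} 5  {3,4,5,6,7} 10
  6 to go: {0,1,2,3,5,6} 1  {1,2,3,5,6,7} 6  {2,3,4,5,6,7} 15
  if 0:k drops first: 21 orders
  if 4:h drops first: 7 orders
heap linearizations: 28

28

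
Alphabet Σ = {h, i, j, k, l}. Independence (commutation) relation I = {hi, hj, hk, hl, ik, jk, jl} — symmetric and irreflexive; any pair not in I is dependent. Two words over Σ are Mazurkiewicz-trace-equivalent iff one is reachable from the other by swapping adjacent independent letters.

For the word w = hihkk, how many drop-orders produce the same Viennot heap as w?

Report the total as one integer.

#0=h has no predecessor
#1=i has no predecessor
#2=h depends on [0:h]
#3=k has no predecessor
#4=k depends on [3:k]
sources: [0:h, 1:i, 3:k]
N(rest) = Σ N(rest − s) over sources s of rest; N(one piece) = 1:
  size 1 → [1]=1  [2]=1  [4]=1
  size 2 → [0,2]=1  [1,2]=2  [1,4]=2  [2,4]=2  [3,4]=1
  size 3 → [0,1,2]=3  [0,2,4]=3  [1,2,4]=6  [1,3,4]=3  [2,3,4]=3
  first=0(h) contributes 12
  first=1(i) contributes 6
  first=3(k) contributes 12
|[w]| = 30

30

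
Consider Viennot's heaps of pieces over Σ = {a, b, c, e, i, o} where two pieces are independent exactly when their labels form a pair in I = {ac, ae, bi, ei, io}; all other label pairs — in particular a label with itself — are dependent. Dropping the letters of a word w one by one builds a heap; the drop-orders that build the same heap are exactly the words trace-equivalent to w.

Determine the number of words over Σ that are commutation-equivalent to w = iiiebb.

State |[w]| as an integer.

0(i) covers ∅
1(i) covers 0:i
2(i) covers 1:i
3(e) covers ∅
4(b) covers 3:e
5(b) covers 4:b
floor of heap: 0:i, 3:e
completions by unplaced set U, small U first (add the entries for U minus each lowest piece of U):
  |U|=1: {2}:1  {5}:1
  |U|=2: {1,2}:1  {2,5}:2  {4,5}:1
  |U|=3: {0,1,2}:1  {1,2,5}:3  {2,4,5}:3  {3,4,5}:1
  |U|=4: {0,1,2,5}:4  {1,2,4,5}:6  {2,3,4,5}:4
  start at 0(i): 10
  start at 3(e): 10
sum over floor = 20

20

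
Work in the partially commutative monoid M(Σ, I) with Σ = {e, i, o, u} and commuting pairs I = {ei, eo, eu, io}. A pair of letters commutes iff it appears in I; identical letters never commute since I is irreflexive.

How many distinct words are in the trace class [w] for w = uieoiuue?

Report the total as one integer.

84

drop 0:u onto floor
drop 1:i onto {0:u}
drop 2:e onto floor
drop 3:o onto {0:u}
drop 4:i onto {1:i}
drop 5:u onto {3:o, 4:i}
drop 6:u onto {5:u}
drop 7:e onto {2:e}
ground layer = {0:u, 2:e}
drop-orders for the pieces not yet dropped (sum over which currently-grounded one goes next):
  1 to go: {6} 1  {7} 1
  2 to go: {2,7} 1  {5,6} 1  {6,7} 2
  3 to go: {2,6,7} 3  {3,5,6} 1  {4,5,6} 1  {5,6,7} 3
  4 to go: {1,4,5,6} 1  {2,5,6,7} 6  {3,4,5,6} 2  {3,5,6,7} 4  {4,5,6,7} 4
  5 to go: {1,3,4,5,6} 3  {1,4,5,6,7} 5  {2,3,5,6,7} 10  {2,4,5,6,7} 10  {3,4,5,6,7} 10
  6 to go: {0,1,3,4,5,6} 3  {1,2,4,5,6,7} 15  {1,3,4,5,6,7} 18  {2,3,4,5,6,7} 30
  if 0:u drops first: 63 orders
  if 2:e drops first: 21 orders
heap linearizations: 84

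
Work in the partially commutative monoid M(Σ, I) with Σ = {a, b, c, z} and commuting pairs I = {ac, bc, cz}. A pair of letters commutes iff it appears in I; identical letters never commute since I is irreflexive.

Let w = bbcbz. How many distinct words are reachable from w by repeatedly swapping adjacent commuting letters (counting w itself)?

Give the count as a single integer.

5

drop 0:b onto floor
drop 1:b onto {0:b}
drop 2:c onto floor
drop 3:b onto {1:b}
drop 4:z onto {3:b}
ground layer = {0:b, 2:c}
drop-orders for the pieces not yet dropped (sum over which currently-grounded one goes next):
  1 to go: {2} 1  {4} 1
  2 to go: {2,4} 2  {3,4} 1
  3 to go: {1,3,4} 1  {2,3,4} 3
  if 0:b drops first: 4 orders
  if 2:c drops first: 1 orders
heap linearizations: 5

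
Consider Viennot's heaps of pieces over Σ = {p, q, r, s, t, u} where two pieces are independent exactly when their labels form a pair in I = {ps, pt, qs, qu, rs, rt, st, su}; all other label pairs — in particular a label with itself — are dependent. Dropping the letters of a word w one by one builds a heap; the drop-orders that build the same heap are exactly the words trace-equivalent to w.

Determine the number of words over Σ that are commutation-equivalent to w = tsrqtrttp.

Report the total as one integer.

180

#0=t has no predecessor
#1=s has no predecessor
#2=r has no predecessor
#3=q depends on [0:t, 2:r]
#4=t depends on [3:q]
#5=r depends on [3:q]
#6=t depends on [4:t]
#7=t depends on [6:t]
#8=p depends on [5:r]
sources: [0:t, 1:s, 2:r]
N(rest) = Σ N(rest − s) over sources s of rest; N(one piece) = 1:
  size 1 → [1]=1  [7]=1  [8]=1
  size 2 → [1,7]=2  [1,8]=2  [5,8]=1  [6,7]=1  [7,8]=2
  size 3 → [1,5,8]=3  [1,6,7]=3  [1,7,8]=6  [4,6,7]=1  [5,7,8]=3  [6,7,8]=3
  size 4 → [1,4,6,7]=4  [1,5,7,8]=12  [1,6,7,8]=12  [4,6,7,8]=4  [5,6,7,8]=6
  size 5 → [1,4,6,7,8]=20  [1,5,6,7,8]=30  [4,5,6,7,8]=10
  size 6 → [1,4,5,6,7,8]=60  [3,4,5,6,7,8]=10
  size 7 → [0,3,4,5,6,7,8]=10  [1,3,4,5,6,7,8]=70  [2,3,4,5,6,7,8]=10
  first=0(t) contributes 80
  first=1(s) contributes 20
  first=2(r) contributes 80
|[w]| = 180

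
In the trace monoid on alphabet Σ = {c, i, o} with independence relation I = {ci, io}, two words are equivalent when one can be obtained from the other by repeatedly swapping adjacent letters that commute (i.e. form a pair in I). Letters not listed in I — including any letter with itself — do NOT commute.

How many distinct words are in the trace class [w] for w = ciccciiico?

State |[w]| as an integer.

210

drop 0:c onto floor
drop 1:i onto floor
drop 2:c onto {0:c}
drop 3:c onto {2:c}
drop 4:c onto {3:c}
drop 5:i onto {1:i}
drop 6:i onto {5:i}
drop 7:i onto {6:i}
drop 8:c onto {4:c}
drop 9:o onto {8:c}
ground layer = {0:c, 1:i}
drop-orders for the pieces not yet dropped (sum over which currently-grounded one goes next):
  1 to go: {7} 1  {9} 1
  2 to go: {6,7} 1  {7,9} 2  {8,9} 1
  3 to go: {4,8,9} 1  {5,6,7} 1  {6,7,9} 3  {7,8,9} 3
  4 to go: {1,5,6,7} 1  {3,4,8,9} 1  {4,7,8,9} 4  {5,6,7,9} 4  {6,7,8,9} 6
  5 to go: {1,5,6,7,9} 5  {2,3,4,8,9} 1  {3,4,7,8,9} 5  {4,6,7,8,9} 10  {5,6,7,8,9} 10
  6 to go: {0,2,3,4,8,9} 1  {1,5,6,7,8,9} 15  {2,3,4,7,8,9} 6  {3,4,6,7,8,9} 15  {4,5,6,7,8,9} 20
  7 to go: {0,2,3,4,7,8,9} 7  {1,4,5,6,7,8,9} 35  {2,3,4,6,7,8,9} 21  {3,4,5,6,7,8,9} 35
  8 to go: {0,2,3,4,6,7,8,9} 28  {1,3,4,5,6,7,8,9} 70  {2,3,4,5,6,7,8,9} 56
  if 0:c drops first: 126 orders
  if 1:i drops first: 84 orders
heap linearizations: 210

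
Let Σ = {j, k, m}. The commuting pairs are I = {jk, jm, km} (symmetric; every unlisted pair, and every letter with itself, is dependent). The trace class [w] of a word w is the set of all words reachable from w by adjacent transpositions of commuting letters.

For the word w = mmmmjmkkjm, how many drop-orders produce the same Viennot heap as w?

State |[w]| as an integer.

1260

0(m) covers ∅
1(m) covers 0:m
2(m) covers 1:m
3(m) covers 2:m
4(j) covers ∅
5(m) covers 3:m
6(k) covers ∅
7(k) covers 6:k
8(j) covers 4:j
9(m) covers 5:m
floor of heap: 0:m, 4:j, 6:k
completions by unplaced set U, small U first (add the entries for U minus each lowest piece of U):
  |U|=1: {7}:1  {8}:1  {9}:1
  |U|=2: {4,8}:1  {5,9}:1  {6,7}:1  {7,8}:2  {7,9}:2  {8,9}:2
  |U|=3: {3,5,9}:1  {4,7,8}:3  {4,8,9}:3  {5,7,9}:3  {5,8,9}:3  {6,7,8}:3  {6,7,9}:3  {7,8,9}:6
  |U|=4: {2,3,5,9}:1  {3,5,7,9}:4  {3,5,8,9}:4  {4,5,8,9}:6  {4,6,7,8}:6  {4,7,8,9}:12  {5,6,7,9}:6  {5,7,8,9}:12  {6,7,8,9}:12
  |U|=5: {1,2,3,5,9}:1  {2,3,5,7,9}:5  {2,3,5,8,9}:5  {3,4,5,8,9}:10  {3,5,6,7,9}:10  {3,5,7,8,9}:20  {4,5,7,8,9}:30  {4,6,7,8,9}:30  {5,6,7,8,9}:30
  |U|=6: {0,1,2,3,5,9}:1  {1,2,3,5,7,9}:6  {1,2,3,5,8,9}:6  {2,3,4,5,8,9}:15  {2,3,5,6,7,9}:15  {2,3,5,7,8,9}:30  {3,4,5,7,8,9}:60  {3,5,6,7,8,9}:60  {4,5,6,7,8,9}:90
  |U|=7: {0,1,2,3,5,7,9}:7  {0,1,2,3,5,8,9}:7  {1,2,3,4,5,8,9}:21  {1,2,3,5,6,7,9}:21  {1,2,3,5,7,8,9}:42  {2,3,4,5,7,8,9}:105  {2,3,5,6,7,8,9}:105  {3,4,5,6,7,8,9}:210
  |U|=8: {0,1,2,3,4,5,8,9}:28  {0,1,2,3,5,6,7,9}:28  {0,1,2,3,5,7,8,9}:56  {1,2,3,4,5,7,8,9}:168  {1,2,3,5,6,7,8,9}:168  {2,3,4,5,6,7,8,9}:420
  start at 0(m): 756
  start at 4(j): 252
  start at 6(k): 252
sum over floor = 1260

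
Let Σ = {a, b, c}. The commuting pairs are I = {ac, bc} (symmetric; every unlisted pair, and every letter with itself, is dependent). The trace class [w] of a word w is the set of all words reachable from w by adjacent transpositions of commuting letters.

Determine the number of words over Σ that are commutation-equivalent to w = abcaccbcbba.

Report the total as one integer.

330

drop 0:a onto floor
drop 1:b onto {0:a}
drop 2:c onto floor
drop 3:a onto {1:b}
drop 4:c onto {2:c}
drop 5:c onto {4:c}
drop 6:b onto {3:a}
drop 7:c onto {5:c}
drop 8:b onto {6:b}
drop 9:b onto {8:b}
drop 10:a onto {9:b}
ground layer = {0:a, 2:c}
drop-orders for the pieces not yet dropped (sum over which currently-grounded one goes next):
  1 to go: {7} 1  {10} 1
  2 to go: {5,7} 1  {7,10} 2  {9,10} 1
  3 to go: {4,5,7} 1  {5,7,10} 3  {7,9,10} 3  {8,9,10} 1
  4 to go: {2,4,5,7} 1  {4,5,7,10} 4  {5,7,9,10} 6  {6,8,9,10} 1  {7,8,9,10} 4
  5 to go: {2,4,5,7,10} 5  {3,6,8,9,10} 1  {4,5,7,9,10} 10  {5,7,8,9,10} 10  {6,7,8,9,10} 5
  6 to go: {1,3,6,8,9,10} 1  {2,4,5,7,9,10} 15  {3,6,7,8,9,10} 6  {4,5,7,8,9,10} 20  {5,6,7,8,9,10} 15
  7 to go: {0,1,3,6,8,9,10} 1  {1,3,6,7,8,9,10} 7  {2,4,5,7,8,9,10} 35  {3,5,6,7,8,9,10} 21  {4,5,6,7,8,9,10} 35
  8 to go: {0,1,3,6,7,8,9,10} 8  {1,3,5,6,7,8,9,10} 28  {2,4,5,6,7,8,9,10} 70  {3,4,5,6,7,8,9,10} 56
  9 to go: {0,1,3,5,6,7,8,9,10} 36  {1,3,4,5,6,7,8,9,10} 84  {2,3,4,5,6,7,8,9,10} 126
  if 0:a drops first: 210 orders
  if 2:c drops first: 120 orders
heap linearizations: 330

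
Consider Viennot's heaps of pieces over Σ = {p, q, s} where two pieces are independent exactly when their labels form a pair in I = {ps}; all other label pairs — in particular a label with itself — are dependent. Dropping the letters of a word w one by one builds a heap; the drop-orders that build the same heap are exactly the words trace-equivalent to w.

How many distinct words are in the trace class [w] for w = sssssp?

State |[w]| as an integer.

piece 0:s — minimal
piece 1:s rests on {0:s}
piece 2:s rests on {1:s}
piece 3:s rests on {2:s}
piece 4:s rests on {3:s}
piece 5:p — minimal
minimal pieces: {0:s, 5:p}
ways to finish when only these pieces remain (= sum over removing one remaining piece with nothing left below it):
  1 left: {4}→1  {5}→1
  2 left: {3,4}→1  {4,5}→2
  3 left: {2,3,4}→1  {3,4,5}→3
  4 left: {1,2,3,4}→1  {2,3,4,5}→4
  placing 0:s first → 5 extensions
  placing 5:p first → 1 extensions
total linear extensions = 6

6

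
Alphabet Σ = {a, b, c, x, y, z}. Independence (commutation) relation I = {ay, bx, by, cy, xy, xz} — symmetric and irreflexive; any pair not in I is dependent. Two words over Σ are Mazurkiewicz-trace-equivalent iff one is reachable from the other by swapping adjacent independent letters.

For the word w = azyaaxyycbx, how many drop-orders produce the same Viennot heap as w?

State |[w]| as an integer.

0(a) covers ∅
1(z) covers 0:a
2(y) covers 1:z
3(a) covers 1:z
4(a) covers 3:a
5(x) covers 4:a
6(y) covers 2:y
7(y) covers 6:y
8(c) covers 5:x
9(b) covers 8:c
10(x) covers 8:c
floor of heap: 0:a
completions by unplaced set U, small U first (add the entries for U minus each lowest piece of U):
  |U|=1: {7}:1  {9}:1  {10}:1
  |U|=2: {6,7}:1  {7,9}:2  {7,10}:2  {9,10}:2
  |U|=3: {2,6,7}:1  {6,7,9}:3  {6,7,10}:3  {7,9,10}:6  {8,9,10}:2
  |U|=4: {2,6,7,9}:4  {2,6,7,10}:4  {5,8,9,10}:2  {6,7,9,10}:12  {7,8,9,10}:8
  |U|=5: {2,6,7,9,10}:20  {4,5,8,9,10}:2  {5,7,8,9,10}:10  {6,7,8,9,10}:20
  |U|=6: {2,6,7,8,9,10}:40  {3,4,5,8,9,10}:2  {4,5,7,8,9,10}:12  {5,6,7,8,9,10}:30
  |U|=7: {2,5,6,7,8,9,10}:70  {3,4,5,7,8,9,10}:14  {4,5,6,7,8,9,10}:42
  |U|=8: {2,4,5,6,7,8,9,10}:112  {3,4,5,6,7,8,9,10}:56
  |U|=9: {2,3,4,5,6,7,8,9,10}:168
  start at 0(a): 168

168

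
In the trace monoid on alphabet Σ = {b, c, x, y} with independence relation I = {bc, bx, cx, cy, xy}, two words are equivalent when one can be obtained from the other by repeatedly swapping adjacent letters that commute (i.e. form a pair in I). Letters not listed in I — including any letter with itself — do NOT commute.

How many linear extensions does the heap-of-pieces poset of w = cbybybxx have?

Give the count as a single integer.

168

0(c) covers ∅
1(b) covers ∅
2(y) covers 1:b
3(b) covers 2:y
4(y) covers 3:b
5(b) covers 4:y
6(x) covers ∅
7(x) covers 6:x
floor of heap: 0:c, 1:b, 6:x
completions by unplaced set U, small U first (add the entries for U minus each lowest piece of U):
  |U|=1: {0}:1  {5}:1  {7}:1
  |U|=2: {0,5}:2  {0,7}:2  {4,5}:1  {5,7}:2  {6,7}:1
  |U|=3: {0,4,5}:3  {0,5,7}:6  {0,6,7}:3  {3,4,5}:1  {4,5,7}:3  {5,6,7}:3
  |U|=4: {0,3,4,5}:4  {0,4,5,7}:12  {0,5,6,7}:12  {2,3,4,5}:1  {3,4,5,7}:4  {4,5,6,7}:6
  |U|=5: {0,2,3,4,5}:5  {0,3,4,5,7}:20  {0,4,5,6,7}:30  {1,2,3,4,5}:1  {2,3,4,5,7}:5  {3,4,5,6,7}:10
  |U|=6: {0,1,2,3,4,5}:6  {0,2,3,4,5,7}:30  {0,3,4,5,6,7}:60  {1,2,3,4,5,7}:6  {2,3,4,5,6,7}:15
  start at 0(c): 21
  start at 1(b): 105
  start at 6(x): 42
sum over floor = 168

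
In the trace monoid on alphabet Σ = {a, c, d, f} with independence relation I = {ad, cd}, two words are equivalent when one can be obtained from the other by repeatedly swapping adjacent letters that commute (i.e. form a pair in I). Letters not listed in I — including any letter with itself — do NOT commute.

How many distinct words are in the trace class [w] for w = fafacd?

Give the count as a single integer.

3

#0=f has no predecessor
#1=a depends on [0:f]
#2=f depends on [1:a]
#3=a depends on [2:f]
#4=c depends on [3:a]
#5=d depends on [2:f]
sources: [0:f]
N(rest) = Σ N(rest − s) over sources s of rest; N(one piece) = 1:
  size 1 → [4]=1  [5]=1
  size 2 → [3,4]=1  [4,5]=2
  size 3 → [3,4,5]=3
  size 4 → [2,3,4,5]=3
  first=0(f) contributes 3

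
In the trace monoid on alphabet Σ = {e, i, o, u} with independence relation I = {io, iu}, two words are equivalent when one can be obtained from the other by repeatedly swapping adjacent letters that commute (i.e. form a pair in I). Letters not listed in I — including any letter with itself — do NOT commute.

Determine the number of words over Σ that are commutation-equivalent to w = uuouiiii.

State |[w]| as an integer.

0(u) covers ∅
1(u) covers 0:u
2(o) covers 1:u
3(u) covers 2:o
4(i) covers ∅
5(i) covers 4:i
6(i) covers 5:i
7(i) covers 6:i
floor of heap: 0:u, 4:i
completions by unplaced set U, small U first (add the entries for U minus each lowest piece of U):
  |U|=1: {3}:1  {7}:1
  |U|=2: {2,3}:1  {3,7}:2  {6,7}:1
  |U|=3: {1,2,3}:1  {2,3,7}:3  {3,6,7}:3  {5,6,7}:1
  |U|=4: {0,1,2,3}:1  {1,2,3,7}:4  {2,3,6,7}:6  {3,5,6,7}:4  {4,5,6,7}:1
  |U|=5: {0,1,2,3,7}:5  {1,2,3,6,7}:10  {2,3,5,6,7}:10  {3,4,5,6,7}:5
  |U|=6: {0,1,2,3,6,7}:15  {1,2,3,5,6,7}:20  {2,3,4,5,6,7}:15
  start at 0(u): 35
  start at 4(i): 35
sum over floor = 70

70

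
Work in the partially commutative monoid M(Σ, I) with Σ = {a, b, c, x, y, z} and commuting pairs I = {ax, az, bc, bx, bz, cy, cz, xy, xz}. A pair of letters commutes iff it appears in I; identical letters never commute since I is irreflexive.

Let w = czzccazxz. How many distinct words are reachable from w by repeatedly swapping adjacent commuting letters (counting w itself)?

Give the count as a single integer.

252

0(c) covers ∅
1(z) covers ∅
2(z) covers 1:z
3(c) covers 0:c
4(c) covers 3:c
5(a) covers 4:c
6(z) covers 2:z
7(x) covers 4:c
8(z) covers 6:z
floor of heap: 0:c, 1:z
completions by unplaced set U, small U first (add the entries for U minus each lowest piece of U):
  |U|=1: {5}:1  {7}:1  {8}:1
  |U|=2: {5,7}:2  {5,8}:2  {6,8}:1  {7,8}:2
  |U|=3: {2,6,8}:1  {4,5,7}:2  {5,6,8}:3  {5,7,8}:6  {6,7,8}:3
  |U|=4: {1,2,6,8}:1  {2,5,6,8}:4  {2,6,7,8}:4  {3,4,5,7}:2  {4,5,7,8}:8  {5,6,7,8}:12
  |U|=5: {0,3,4,5,7}:2  {1,2,5,6,8}:5  {1,2,6,7,8}:5  {2,5,6,7,8}:20  {3,4,5,7,8}:10  {4,5,6,7,8}:20
  |U|=6: {0,3,4,5,7,8}:12  {1,2,5,6,7,8}:30  {2,4,5,6,7,8}:40  {3,4,5,6,7,8}:30
  |U|=7: {0,3,4,5,6,7,8}:42  {1,2,4,5,6,7,8}:70  {2,3,4,5,6,7,8}:70
  start at 0(c): 140
  start at 1(z): 112
sum over floor = 252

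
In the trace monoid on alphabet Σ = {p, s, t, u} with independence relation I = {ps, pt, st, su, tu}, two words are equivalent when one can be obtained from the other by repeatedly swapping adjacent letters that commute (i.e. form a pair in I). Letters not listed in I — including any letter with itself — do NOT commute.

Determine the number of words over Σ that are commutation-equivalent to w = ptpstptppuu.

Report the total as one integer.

drop 0:p onto floor
drop 1:t onto floor
drop 2:p onto {0:p}
drop 3:s onto floor
drop 4:t onto {1:t}
drop 5:p onto {2:p}
drop 6:t onto {4:t}
drop 7:p onto {5:p}
drop 8:p onto {7:p}
drop 9:u onto {8:p}
drop 10:u onto {9:u}
ground layer = {0:p, 1:t, 3:s}
drop-orders for the pieces not yet dropped (sum over which currently-grounded one goes next):
  1 to go: {3} 1  {6} 1  {10} 1
  2 to go: {3,6} 2  {3,10} 2  {4,6} 1  {6,10} 2  {9,10} 1
  3 to go: {1,4,6} 1  {3,4,6} 3  {3,6,10} 6  {3,9,10} 3  {4,6,10} 3  {6,9,10} 3  {8,9,10} 1
  4 to go: {1,3,4,6} 4  {1,4,6,10} 4  {3,4,6,10} 12  {3,6,9,10} 12  {3,8,9,10} 4  {4,6,9,10} 6  {6,8,9,10} 4  {7,8,9,10} 1
  5 to go: {1,3,4,6,10} 20  {1,4,6,9,10} 10  {3,4,6,9,10} 30  {3,6,8,9,10} 20  {3,7,8,9,10} 5  {4,6,8,9,10} 10  {5,7,8,9,10} 1  {6,7,8,9,10} 5
  6 to go: {1,3,4,6,9,10} 60  {1,4,6,8,9,10} 20  {2,5,7,8,9,10} 1  {3,4,6,8,9,10} 60  {3,5,7,8,9,10} 6  {3,6,7,8,9,10} 30  {4,6,7,8,9,10} 15  {5,6,7,8,9,10} 6
  7 to go: {0,2,5,7,8,9,10} 1  {1,3,4,6,8,9,10} 140  {1,4,6,7,8,9,10} 35  {2,3,5,7,8,9,10} 7  {2,5,6,7,8,9,10} 7  {3,4,6,7,8,9,10} 105  {3,5,6,7,8,9,10} 42  {4,5,6,7,8,9,10} 21
  8 to go: {0,2,3,5,7,8,9,10} 8  {0,2,5,6,7,8,9,10} 8  {1,3,4,6,7,8,9,10} 280  {1,4,5,6,7,8,9,10} 56  {2,3,5,6,7,8,9,10} 56  {2,4,5,6,7,8,9,10} 28  {3,4,5,6,7,8,9,10} 168
  9 to go: {0,2,3,5,6,7,8,9,10} 72  {0,2,4,5,6,7,8,9,10} 36  {1,2,4,5,6,7,8,9,10} 84  {1,3,4,5,6,7,8,9,10} 504  {2,3,4,5,6,7,8,9,10} 252
  if 0:p drops first: 840 orders
  if 1:t drops first: 360 orders
  if 3:s drops first: 120 orders
heap linearizations: 1320

1320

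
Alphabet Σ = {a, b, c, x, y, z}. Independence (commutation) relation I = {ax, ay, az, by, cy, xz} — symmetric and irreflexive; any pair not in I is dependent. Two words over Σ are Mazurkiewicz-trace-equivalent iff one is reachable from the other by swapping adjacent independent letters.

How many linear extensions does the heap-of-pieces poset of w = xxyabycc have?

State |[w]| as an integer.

piece 0:x — minimal
piece 1:x rests on {0:x}
piece 2:y rests on {1:x}
piece 3:a — minimal
piece 4:b rests on {1:x, 3:a}
piece 5:y rests on {2:y}
piece 6:c rests on {4:b}
piece 7:c rests on {6:c}
minimal pieces: {0:x, 3:a}
ways to finish when only these pieces remain (= sum over removing one remaining piece with nothing left below it):
  1 left: {5}→1  {7}→1
  2 left: {2,5}→1  {5,7}→2  {6,7}→1
  3 left: {2,5,7}→3  {4,6,7}→1  {5,6,7}→3
  4 left: {2,5,6,7}→6  {3,4,6,7}→1  {4,5,6,7}→4
  5 left: {2,4,5,6,7}→10  {3,4,5,6,7}→5
  6 left: {1,2,4,5,6,7}→10  {2,3,4,5,6,7}→15
  placing 0:x first → 25 extensions
  placing 3:a first → 10 extensions
total linear extensions = 35

35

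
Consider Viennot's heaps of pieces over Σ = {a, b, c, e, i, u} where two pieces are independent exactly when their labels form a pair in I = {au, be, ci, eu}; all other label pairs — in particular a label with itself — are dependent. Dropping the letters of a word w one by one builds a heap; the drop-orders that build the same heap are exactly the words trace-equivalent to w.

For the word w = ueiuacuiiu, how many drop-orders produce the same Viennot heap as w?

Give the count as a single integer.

4

drop 0:u onto floor
drop 1:e onto floor
drop 2:i onto {0:u, 1:e}
drop 3:u onto {2:i}
drop 4:a onto {2:i}
drop 5:c onto {3:u, 4:a}
drop 6:u onto {5:c}
drop 7:i onto {6:u}
drop 8:i onto {7:i}
drop 9:u onto {8:i}
ground layer = {0:u, 1:e}
drop-orders for the pieces not yet dropped (sum over which currently-grounded one goes next):
  1 to go: {9} 1
  2 to go: {8,9} 1
  3 to go: {7,8,9} 1
  4 to go: {6,7,8,9} 1
  5 to go: {5,6,7,8,9} 1
  6 to go: {3,5,6,7,8,9} 1  {4,5,6,7,8,9} 1
  7 to go: {3,4,5,6,7,8,9} 2
  8 to go: {2,3,4,5,6,7,8,9} 2
  if 0:u drops first: 2 orders
  if 1:e drops first: 2 orders
heap linearizations: 4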